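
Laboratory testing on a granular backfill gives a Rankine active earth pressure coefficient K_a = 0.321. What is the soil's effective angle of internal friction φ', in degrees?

K_a = tan²(45° − φ/2) ⇒ 45° − φ/2 = arctan(√0.321) = 29.53°.
φ = 2(45° − 29.53°) = 30.93°.

30.9°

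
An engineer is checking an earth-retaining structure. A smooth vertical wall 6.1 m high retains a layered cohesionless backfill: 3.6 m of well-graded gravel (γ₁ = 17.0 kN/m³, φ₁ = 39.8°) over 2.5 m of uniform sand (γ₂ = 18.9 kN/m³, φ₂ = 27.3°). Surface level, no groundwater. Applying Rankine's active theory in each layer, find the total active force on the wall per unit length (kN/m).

103 kN/m

K_a1 = tan²(45°−39.8°/2) = 0.2194; K_a2 = tan²(45°−27.3°/2) = 0.3711.
Layer 1: σ at base = K_a1 γ₁ h₁ = 13.43 kPa; P₁ = ½×13.43×3.6 = 24.17.
Layer 2: σ_v at top = γ₁h₁ = 61.20; σ_h top = K_a2×61.20 = 22.71; σ_h base = K_a2×(61.20+18.9×2.5) = 40.25.
P₂ = ½(22.71+40.25)×2.5 = 78.70. Total P_a = 24.17+78.70 = 102.9 kN/m.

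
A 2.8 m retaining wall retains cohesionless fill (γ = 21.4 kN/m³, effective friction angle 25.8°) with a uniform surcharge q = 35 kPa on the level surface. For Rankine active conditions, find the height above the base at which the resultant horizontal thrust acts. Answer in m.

K_a = 0.3935.
Triangular part P₁ = ½K_aγH² = 33.01 at H/3 = 0.9333 m; rectangular part P₂ = K_a q H = 38.56 at H/2 = 1.400 m.
ȳ = (P₁·0.9333 + P₂·1.400)/(P₁+P₂) = 1.185 m.

1.18 m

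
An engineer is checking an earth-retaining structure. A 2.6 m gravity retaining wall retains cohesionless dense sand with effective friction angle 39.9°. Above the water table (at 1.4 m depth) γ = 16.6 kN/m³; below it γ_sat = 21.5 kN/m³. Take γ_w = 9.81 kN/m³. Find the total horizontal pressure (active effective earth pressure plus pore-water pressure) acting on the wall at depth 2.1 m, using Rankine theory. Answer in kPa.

13.7 kPa

K_a = (1 − sin φ)/(1 + sin φ) = 0.2184.
γ' = 21.5 − 9.81 = 11.69 kN/m³.
Effective vertical stress at 2.1 m: σ'_v = 16.6×1.4 + 11.69×0.700 = 31.42 kPa.
σ'_h = K_a σ'_v = 0.2184 × 31.42 = 6.864 kPa; u = γ_w × 0.700 = 6.867 kPa.
Total σ_h = 6.864 + 6.867 = 13.73 kPa.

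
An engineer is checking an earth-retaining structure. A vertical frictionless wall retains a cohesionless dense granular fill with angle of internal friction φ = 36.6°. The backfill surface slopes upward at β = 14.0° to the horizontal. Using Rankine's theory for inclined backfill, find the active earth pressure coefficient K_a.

K_a = cos β · (cos β − √(cos²β − cos²φ)) / (cos β + √(cos²β − cos²φ)).
cos β = 0.9703, cos φ = 0.8028, √(cos²β − cos²φ) = 0.5449.
K_a = 0.9703 × (0.9703 − 0.5449)/(0.9703 + 0.5449) = 0.2724.

0.272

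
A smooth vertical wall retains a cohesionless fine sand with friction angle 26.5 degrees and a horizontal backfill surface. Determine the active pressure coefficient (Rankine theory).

K_a = tan²(45° − φ/2) = tan²(31.75°) = 0.3829.

0.383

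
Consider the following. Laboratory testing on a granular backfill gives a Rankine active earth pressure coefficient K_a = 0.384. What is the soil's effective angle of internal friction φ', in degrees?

26.4°

K_a = tan²(45° − φ/2) ⇒ 45° − φ/2 = arctan(√0.384) = 31.79°.
φ = 2(45° − 31.79°) = 26.43°.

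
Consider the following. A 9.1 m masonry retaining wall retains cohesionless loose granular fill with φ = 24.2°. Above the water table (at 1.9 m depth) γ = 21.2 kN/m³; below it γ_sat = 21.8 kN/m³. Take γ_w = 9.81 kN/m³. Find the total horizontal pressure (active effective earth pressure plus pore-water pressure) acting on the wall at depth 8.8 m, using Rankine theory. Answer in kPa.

119 kPa

K_a = (1 − sin φ)/(1 + sin φ) = 0.4185.
γ' = 21.8 − 9.81 = 11.99 kN/m³.
Effective vertical stress at 8.8 m: σ'_v = 21.2×1.9 + 11.99×6.90 = 123.0 kPa.
σ'_h = K_a σ'_v = 0.4185 × 123.0 = 51.48 kPa; u = γ_w × 6.90 = 67.69 kPa.
Total σ_h = 51.48 + 67.69 = 119.2 kPa.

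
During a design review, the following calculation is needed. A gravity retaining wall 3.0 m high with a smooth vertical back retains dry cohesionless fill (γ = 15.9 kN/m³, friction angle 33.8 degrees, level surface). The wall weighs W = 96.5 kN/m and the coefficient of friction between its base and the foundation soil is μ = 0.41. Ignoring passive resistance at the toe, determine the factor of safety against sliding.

K_a = tan²(45° − 33.8°/2) = 0.2851.
P_a = ½K_aγH² = 0.5×0.2851×15.9×3.0² = 20.40 kN/m, acting at H/3 = 1.000 m above the base.
FS_sliding = μW / P_a = 0.41×96.5 / 20.40 = 1.940.

1.94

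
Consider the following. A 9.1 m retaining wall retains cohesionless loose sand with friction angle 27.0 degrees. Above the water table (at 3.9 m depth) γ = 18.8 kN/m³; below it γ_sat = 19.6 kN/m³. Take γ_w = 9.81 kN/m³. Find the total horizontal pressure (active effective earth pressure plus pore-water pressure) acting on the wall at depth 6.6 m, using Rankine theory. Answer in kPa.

63.9 kPa

K_a = (1 − sin φ)/(1 + sin φ) = 0.3755.
γ' = 19.6 − 9.81 = 9.790 kN/m³.
Effective vertical stress at 6.6 m: σ'_v = 18.8×3.9 + 9.790×2.70 = 99.75 kPa.
σ'_h = K_a σ'_v = 0.3755 × 99.75 = 37.46 kPa; u = γ_w × 2.70 = 26.49 kPa.
Total σ_h = 37.46 + 26.49 = 63.95 kPa.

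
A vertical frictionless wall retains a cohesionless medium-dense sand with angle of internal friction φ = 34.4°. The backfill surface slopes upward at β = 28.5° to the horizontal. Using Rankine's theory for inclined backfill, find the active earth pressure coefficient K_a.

0.429

K_a = cos β · (cos β − √(cos²β − cos²φ)) / (cos β + √(cos²β − cos²φ)).
cos β = 0.8788, cos φ = 0.8251, √(cos²β − cos²φ) = 0.3025.
K_a = 0.8788 × (0.8788 − 0.3025)/(0.8788 + 0.3025) = 0.4287.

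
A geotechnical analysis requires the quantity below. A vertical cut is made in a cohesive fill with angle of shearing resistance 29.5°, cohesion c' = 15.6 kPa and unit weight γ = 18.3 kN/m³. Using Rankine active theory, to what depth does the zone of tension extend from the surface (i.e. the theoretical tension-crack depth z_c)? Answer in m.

K_a = tan²(45° − 29.5°/2) = 0.3401; √K_a = 0.5832.
The active pressure is zero where K_a γ z = 2c√K_a, so z_c = 2c/(γ√K_a) = 2×15.6/(18.3×0.5832) = 2.923 m.

2.92 m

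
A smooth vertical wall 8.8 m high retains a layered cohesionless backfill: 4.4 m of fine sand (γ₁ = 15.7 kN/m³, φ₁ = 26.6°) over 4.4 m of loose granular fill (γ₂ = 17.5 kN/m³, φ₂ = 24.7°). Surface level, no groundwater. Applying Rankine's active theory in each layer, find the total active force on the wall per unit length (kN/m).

252 kN/m

K_a1 = tan²(45°−26.6°/2) = 0.3814; K_a2 = tan²(45°−24.7°/2) = 0.4106.
Layer 1: σ at base = K_a1 γ₁ h₁ = 26.35 kPa; P₁ = ½×26.35×4.4 = 57.97.
Layer 2: σ_v at top = γ₁h₁ = 69.08; σ_h top = K_a2×69.08 = 28.36; σ_h base = K_a2×(69.08+17.5×4.4) = 59.98.
P₂ = ½(28.36+59.98)×4.4 = 194.3. Total P_a = 57.97+194.3 = 252.3 kN/m.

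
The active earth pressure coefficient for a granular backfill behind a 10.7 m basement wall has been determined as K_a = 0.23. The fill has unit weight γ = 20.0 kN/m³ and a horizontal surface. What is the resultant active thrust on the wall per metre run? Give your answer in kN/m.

263 kN/m

P = ½ K_a γ H² = 0.5 × 0.23 × 20.0 × 10.7² = 263.3 kN/m.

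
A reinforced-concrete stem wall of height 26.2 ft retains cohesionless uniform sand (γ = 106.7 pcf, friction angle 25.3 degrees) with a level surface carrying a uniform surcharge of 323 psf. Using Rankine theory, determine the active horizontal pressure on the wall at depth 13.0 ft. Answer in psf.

K_a = (1 − sin φ)/(1 + sin φ) = 0.4012.
σ_v = γz + q = 106.7 × 13.0 + 323 = 1710 psf.
σ_h = K_a σ_v = 0.4012 × 1710 = 686.1 psf.

686 psf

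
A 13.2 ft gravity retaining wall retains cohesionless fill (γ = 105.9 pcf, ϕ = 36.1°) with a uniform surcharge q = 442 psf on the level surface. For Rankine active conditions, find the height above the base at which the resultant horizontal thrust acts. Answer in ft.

K_a = 0.2585.
Triangular part P₁ = ½K_aγH² = 2385 at H/3 = 4.400 ft; rectangular part P₂ = K_a q H = 1508 at H/2 = 6.600 ft.
ȳ = (P₁·4.400 + P₂·6.600)/(P₁+P₂) = 5.252 ft.

5.25 ft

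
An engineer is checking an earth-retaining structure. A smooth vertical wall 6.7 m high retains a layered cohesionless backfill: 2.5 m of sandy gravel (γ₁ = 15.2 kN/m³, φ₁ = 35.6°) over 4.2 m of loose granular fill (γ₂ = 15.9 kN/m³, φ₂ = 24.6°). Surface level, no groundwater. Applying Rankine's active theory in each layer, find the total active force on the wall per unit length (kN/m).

136 kN/m

K_a1 = tan²(45°−35.6°/2) = 0.2641; K_a2 = tan²(45°−24.6°/2) = 0.4121.
Layer 1: σ at base = K_a1 γ₁ h₁ = 10.04 kPa; P₁ = ½×10.04×2.5 = 12.55.
Layer 2: σ_v at top = γ₁h₁ = 38.00; σ_h top = K_a2×38.00 = 15.66; σ_h base = K_a2×(38.00+15.9×4.2) = 43.19.
P₂ = ½(15.66+43.19)×4.2 = 123.6. Total P_a = 12.55+123.6 = 136.1 kN/m.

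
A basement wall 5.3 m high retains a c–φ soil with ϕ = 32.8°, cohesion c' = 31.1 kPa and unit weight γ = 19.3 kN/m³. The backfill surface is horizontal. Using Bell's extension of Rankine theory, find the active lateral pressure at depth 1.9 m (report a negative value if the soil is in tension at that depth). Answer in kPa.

K_a = (1 − sin φ)/(1 + sin φ) = 0.2973.
σ_a = K_a γ z − 2c√K_a = 0.2973×19.3×1.9 − 2×31.1×0.5452 = -23.01 kPa.

-23.0 kPa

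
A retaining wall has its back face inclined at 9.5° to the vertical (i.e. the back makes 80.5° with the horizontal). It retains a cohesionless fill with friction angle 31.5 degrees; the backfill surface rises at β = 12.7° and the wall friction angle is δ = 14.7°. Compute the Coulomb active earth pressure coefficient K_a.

K_a = sin²(α+φ) / [sin²α · sin(α−δ) · (1 + √{sin(φ+δ)sin(φ−β) / (sin(α−δ)sin(α+β))})²].
With α = 80.5°, φ = 31.5°, δ = 14.7°, β = 12.7°: K_a = 0.4275.

0.428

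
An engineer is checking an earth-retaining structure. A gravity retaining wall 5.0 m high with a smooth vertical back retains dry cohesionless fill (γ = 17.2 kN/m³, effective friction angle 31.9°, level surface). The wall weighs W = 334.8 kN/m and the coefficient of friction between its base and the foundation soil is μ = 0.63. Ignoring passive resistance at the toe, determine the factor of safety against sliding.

3.18

K_a = tan²(45° − 31.9°/2) = 0.3085.
P_a = ½K_aγH² = 0.5×0.3085×17.2×5.0² = 66.33 kN/m, acting at H/3 = 1.667 m above the base.
FS_sliding = μW / P_a = 0.63×334.8 / 66.33 = 3.180.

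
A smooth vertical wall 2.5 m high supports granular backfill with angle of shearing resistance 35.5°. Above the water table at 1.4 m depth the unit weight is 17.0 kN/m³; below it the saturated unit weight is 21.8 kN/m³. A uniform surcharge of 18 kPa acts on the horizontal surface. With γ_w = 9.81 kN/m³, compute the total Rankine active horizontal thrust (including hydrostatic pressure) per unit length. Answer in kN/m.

K_a = tan²(45° − φ/2) = 0.2653.
γ' = 21.8 − 9.81 = 11.99 kN/m³. h₂ = H − d_w = 1.1 m.
σ'_h: at surface K_a·q = 4.775; at WT K_a(q+γd_w) = 11.09; at base K_a(q+γd_w+γ'h₂) = 14.59 kPa.
P₁ = ½(4.775+11.09)×1.4 = 11.10; P₂ = ½(11.09+14.59)×1.1 = 14.12; P_w = ½γ_w h₂² = 5.935.
Total = 11.10+14.12+5.935 = 31.16 kN/m.

31.2 kN/m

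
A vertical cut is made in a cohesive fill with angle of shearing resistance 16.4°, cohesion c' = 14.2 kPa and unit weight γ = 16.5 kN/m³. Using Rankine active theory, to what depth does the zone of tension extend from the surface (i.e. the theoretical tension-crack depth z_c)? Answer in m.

K_a = tan²(45° − 16.4°/2) = 0.5596; √K_a = 0.7481.
The active pressure is zero where K_a γ z = 2c√K_a, so z_c = 2c/(γ√K_a) = 2×14.2/(16.5×0.7481) = 2.301 m.

2.30 m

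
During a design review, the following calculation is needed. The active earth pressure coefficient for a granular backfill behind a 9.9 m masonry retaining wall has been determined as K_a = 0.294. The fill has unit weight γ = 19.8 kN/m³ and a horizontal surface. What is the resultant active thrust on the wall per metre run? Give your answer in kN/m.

285 kN/m

P = ½ K_a γ H² = 0.5 × 0.294 × 19.8 × 9.9² = 285.3 kN/m.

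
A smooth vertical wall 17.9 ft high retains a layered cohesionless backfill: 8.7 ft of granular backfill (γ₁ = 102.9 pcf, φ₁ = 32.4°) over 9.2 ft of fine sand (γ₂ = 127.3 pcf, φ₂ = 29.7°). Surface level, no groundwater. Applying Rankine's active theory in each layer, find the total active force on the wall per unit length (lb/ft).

5770 lb/ft

K_a1 = tan²(45°−32.4°/2) = 0.3022; K_a2 = tan²(45°−29.7°/2) = 0.3374.
Layer 1: σ at base = K_a1 γ₁ h₁ = 270.6 psf; P₁ = ½×270.6×8.7 = 1177.
Layer 2: σ_v at top = γ₁h₁ = 895.2; σ_h top = K_a2×895.2 = 302.0; σ_h base = K_a2×(895.2+127.3×9.2) = 697.2.
P₂ = ½(302.0+697.2)×9.2 = 4596. Total P_a = 1177+4596 = 5773 lb/ft.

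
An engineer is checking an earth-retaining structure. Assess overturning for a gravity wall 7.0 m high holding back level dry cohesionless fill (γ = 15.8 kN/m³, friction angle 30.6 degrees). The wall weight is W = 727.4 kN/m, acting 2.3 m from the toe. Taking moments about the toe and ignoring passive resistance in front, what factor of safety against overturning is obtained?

5.69

K_a = tan²(45° − 30.6°/2) = 0.3253.
P_a = ½K_aγH² = 0.5×0.3253×15.8×7.0² = 125.9 kN/m, acting at H/3 = 2.333 m above the base.
Overturning moment M_o = P_a × H/3 = 125.9 × 2.333 = 293.9.
Resisting moment M_r = W × 2.3 = 727.4 × 2.3 = 1673.
FS_overturning = M_r/M_o = 1673/293.9 = 5.693.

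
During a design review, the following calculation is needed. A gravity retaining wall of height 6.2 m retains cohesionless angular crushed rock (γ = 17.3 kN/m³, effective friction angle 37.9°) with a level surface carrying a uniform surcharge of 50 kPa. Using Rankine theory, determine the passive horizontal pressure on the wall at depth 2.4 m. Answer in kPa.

K_p = (1 + sin φ)/(1 − sin φ) = 4.185.
σ_v = γz + q = 17.3 × 2.4 + 50 = 91.52 kPa.
σ_h = K_p σ_v = 4.185 × 91.52 = 383.0 kPa.

383 kPa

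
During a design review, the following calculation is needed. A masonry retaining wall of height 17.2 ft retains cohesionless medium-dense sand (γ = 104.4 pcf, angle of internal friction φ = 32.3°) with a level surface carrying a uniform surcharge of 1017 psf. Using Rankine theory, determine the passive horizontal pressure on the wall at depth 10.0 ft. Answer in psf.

K_p = (1 + sin φ)/(1 − sin φ) = 3.295.
σ_v = γz + q = 104.4 × 10.0 + 1017 = 2061 psf.
σ_h = K_p σ_v = 3.295 × 2061 = 6791 psf.

6790 psf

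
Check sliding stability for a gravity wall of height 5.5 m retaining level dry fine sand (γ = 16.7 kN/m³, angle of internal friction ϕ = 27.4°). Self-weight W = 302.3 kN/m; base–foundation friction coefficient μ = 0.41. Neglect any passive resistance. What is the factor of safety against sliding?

K_a = tan²(45° − 27.4°/2) = 0.3697.
P_a = ½K_aγH² = 0.5×0.3697×16.7×5.5² = 93.38 kN/m, acting at H/3 = 1.833 m above the base.
FS_sliding = μW / P_a = 0.41×302.3 / 93.38 = 1.327.

1.33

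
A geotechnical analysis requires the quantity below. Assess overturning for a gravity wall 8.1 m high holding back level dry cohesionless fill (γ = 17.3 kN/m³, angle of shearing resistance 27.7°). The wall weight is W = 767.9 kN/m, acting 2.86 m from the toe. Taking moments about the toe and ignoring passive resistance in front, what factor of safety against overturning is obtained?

K_a = tan²(45° − 27.7°/2) = 0.3653.
P_a = ½K_aγH² = 0.5×0.3653×17.3×8.1² = 207.3 kN/m, acting at H/3 = 2.700 m above the base.
Overturning moment M_o = P_a × H/3 = 207.3 × 2.700 = 559.8.
Resisting moment M_r = W × 2.86 = 767.9 × 2.86 = 2196.
FS_overturning = M_r/M_o = 2196/559.8 = 3.923.

3.92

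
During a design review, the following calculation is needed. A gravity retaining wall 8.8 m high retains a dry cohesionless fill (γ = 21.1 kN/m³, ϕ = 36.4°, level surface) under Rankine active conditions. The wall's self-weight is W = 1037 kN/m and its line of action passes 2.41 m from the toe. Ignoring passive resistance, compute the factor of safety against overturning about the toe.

K_a = tan²(45° − 36.4°/2) = 0.2552.
P_a = ½K_aγH² = 0.5×0.2552×21.1×8.8² = 208.5 kN/m, acting at H/3 = 2.933 m above the base.
Overturning moment M_o = P_a × H/3 = 208.5 × 2.933 = 611.5.
Resisting moment M_r = W × 2.41 = 1037 × 2.41 = 2499.
FS_overturning = M_r/M_o = 2499/611.5 = 4.087.

4.09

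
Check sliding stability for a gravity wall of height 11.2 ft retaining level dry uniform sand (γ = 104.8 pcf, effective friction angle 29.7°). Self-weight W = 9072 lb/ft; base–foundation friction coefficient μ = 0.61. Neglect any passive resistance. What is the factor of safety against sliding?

K_a = tan²(45° − 29.7°/2) = 0.3374.
P_a = ½K_aγH² = 0.5×0.3374×104.8×11.2² = 2218 lb/ft, acting at H/3 = 3.733 ft above the base.
FS_sliding = μW / P_a = 0.61×9072 / 2218 = 2.495.

2.50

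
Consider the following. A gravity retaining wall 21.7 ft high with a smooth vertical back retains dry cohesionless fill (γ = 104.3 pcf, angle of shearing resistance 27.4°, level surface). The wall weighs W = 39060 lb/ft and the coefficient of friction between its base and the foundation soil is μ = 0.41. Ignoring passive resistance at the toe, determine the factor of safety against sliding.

K_a = tan²(45° − 27.4°/2) = 0.3697.
P_a = ½K_aγH² = 0.5×0.3697×104.3×21.7² = 9078 lb/ft, acting at H/3 = 7.233 ft above the base.
FS_sliding = μW / P_a = 0.41×39060 / 9078 = 1.764.

1.76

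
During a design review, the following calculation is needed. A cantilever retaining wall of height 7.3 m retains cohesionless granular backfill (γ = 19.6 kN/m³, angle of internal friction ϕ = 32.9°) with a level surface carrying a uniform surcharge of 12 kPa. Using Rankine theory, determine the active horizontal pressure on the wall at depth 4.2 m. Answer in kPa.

27.9 kPa

K_a = (1 − sin φ)/(1 + sin φ) = 0.2960.
σ_v = γz + q = 19.6 × 4.2 + 12 = 94.32 kPa.
σ_h = K_a σ_v = 0.2960 × 94.32 = 27.92 kPa.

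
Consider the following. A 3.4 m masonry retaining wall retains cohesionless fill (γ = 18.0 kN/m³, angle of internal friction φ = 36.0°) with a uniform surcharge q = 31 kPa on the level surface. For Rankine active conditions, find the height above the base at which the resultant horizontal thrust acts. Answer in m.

1.42 m

K_a = 0.2596.
Triangular part P₁ = ½K_aγH² = 27.01 at H/3 = 1.133 m; rectangular part P₂ = K_a q H = 27.36 at H/2 = 1.700 m.
ȳ = (P₁·1.133 + P₂·1.700)/(P₁+P₂) = 1.419 m.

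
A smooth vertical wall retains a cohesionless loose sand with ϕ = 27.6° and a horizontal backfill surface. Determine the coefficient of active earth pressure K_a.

0.367

K_a = tan²(45° − φ/2) = tan²(31.20°) = 0.3668.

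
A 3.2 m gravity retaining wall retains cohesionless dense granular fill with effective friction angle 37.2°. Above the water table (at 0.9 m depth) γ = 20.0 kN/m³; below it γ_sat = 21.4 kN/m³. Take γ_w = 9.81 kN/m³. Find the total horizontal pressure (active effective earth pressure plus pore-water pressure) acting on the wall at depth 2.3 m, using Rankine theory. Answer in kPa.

K_a = (1 − sin φ)/(1 + sin φ) = 0.2464.
γ' = 21.4 − 9.81 = 11.59 kN/m³.
Effective vertical stress at 2.3 m: σ'_v = 20.0×0.9 + 11.59×1.40 = 34.23 kPa.
σ'_h = K_a σ'_v = 0.2464 × 34.23 = 8.434 kPa; u = γ_w × 1.40 = 13.73 kPa.
Total σ_h = 8.434 + 13.73 = 22.17 kPa.

22.2 kPa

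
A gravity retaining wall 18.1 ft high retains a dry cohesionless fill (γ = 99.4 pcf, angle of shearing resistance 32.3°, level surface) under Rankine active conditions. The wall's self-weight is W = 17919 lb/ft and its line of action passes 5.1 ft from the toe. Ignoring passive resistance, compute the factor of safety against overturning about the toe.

3.07

K_a = tan²(45° − 32.3°/2) = 0.3035.
P_a = ½K_aγH² = 0.5×0.3035×99.4×18.1² = 4941 lb/ft, acting at H/3 = 6.033 ft above the base.
Overturning moment M_o = P_a × H/3 = 4941 × 6.033 = 29810.
Resisting moment M_r = W × 5.1 = 17919 × 5.1 = 91390.
FS_overturning = M_r/M_o = 91390/29810 = 3.065.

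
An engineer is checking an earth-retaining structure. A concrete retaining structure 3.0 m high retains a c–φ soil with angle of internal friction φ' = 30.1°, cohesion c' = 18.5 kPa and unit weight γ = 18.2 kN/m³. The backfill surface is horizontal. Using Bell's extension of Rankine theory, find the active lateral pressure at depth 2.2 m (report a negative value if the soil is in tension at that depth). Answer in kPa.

K_a = (1 − sin φ)/(1 + sin φ) = 0.3320.
σ_a = K_a γ z − 2c√K_a = 0.3320×18.2×2.2 − 2×18.5×0.5762 = -8.026 kPa.

-8.03 kPa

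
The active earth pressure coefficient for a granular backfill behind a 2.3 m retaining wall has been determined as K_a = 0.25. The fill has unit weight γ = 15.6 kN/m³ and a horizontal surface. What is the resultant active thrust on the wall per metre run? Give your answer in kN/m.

10.3 kN/m

P = ½ K_a γ H² = 0.5 × 0.25 × 15.6 × 2.3² = 10.32 kN/m.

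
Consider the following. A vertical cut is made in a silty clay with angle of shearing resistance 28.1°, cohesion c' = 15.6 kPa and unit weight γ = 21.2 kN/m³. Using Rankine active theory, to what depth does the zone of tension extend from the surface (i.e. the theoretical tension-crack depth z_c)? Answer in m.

K_a = tan²(45° − 28.1°/2) = 0.3596; √K_a = 0.5997.
The active pressure is zero where K_a γ z = 2c√K_a, so z_c = 2c/(γ√K_a) = 2×15.6/(21.2×0.5997) = 2.454 m.

2.45 m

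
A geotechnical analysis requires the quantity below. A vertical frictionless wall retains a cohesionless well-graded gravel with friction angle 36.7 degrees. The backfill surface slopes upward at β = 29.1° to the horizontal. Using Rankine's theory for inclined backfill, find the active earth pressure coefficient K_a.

K_a = cos β · (cos β − √(cos²β − cos²φ)) / (cos β + √(cos²β − cos²φ)).
cos β = 0.8738, cos φ = 0.8018, √(cos²β − cos²φ) = 0.3473.
K_a = 0.8738 × (0.8738 − 0.3473)/(0.8738 + 0.3473) = 0.3767.

0.377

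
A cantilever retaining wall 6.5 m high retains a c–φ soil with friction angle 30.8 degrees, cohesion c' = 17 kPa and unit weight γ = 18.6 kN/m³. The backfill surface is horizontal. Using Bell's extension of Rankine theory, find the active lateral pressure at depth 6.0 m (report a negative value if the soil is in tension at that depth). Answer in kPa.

K_a = (1 − sin φ)/(1 + sin φ) = 0.3227.
σ_a = K_a γ z − 2c√K_a = 0.3227×18.6×6.0 − 2×17×0.5681 = 16.70 kPa.

16.7 kPa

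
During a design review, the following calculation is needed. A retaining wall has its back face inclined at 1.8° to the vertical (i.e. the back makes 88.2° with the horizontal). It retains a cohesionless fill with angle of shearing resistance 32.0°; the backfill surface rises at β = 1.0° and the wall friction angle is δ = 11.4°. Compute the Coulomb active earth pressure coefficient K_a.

0.299

K_a = sin²(α+φ) / [sin²α · sin(α−δ) · (1 + √{sin(φ+δ)sin(φ−β) / (sin(α−δ)sin(α+β))})²].
With α = 88.2°, φ = 32.0°, δ = 11.4°, β = 1.0°: K_a = 0.2989.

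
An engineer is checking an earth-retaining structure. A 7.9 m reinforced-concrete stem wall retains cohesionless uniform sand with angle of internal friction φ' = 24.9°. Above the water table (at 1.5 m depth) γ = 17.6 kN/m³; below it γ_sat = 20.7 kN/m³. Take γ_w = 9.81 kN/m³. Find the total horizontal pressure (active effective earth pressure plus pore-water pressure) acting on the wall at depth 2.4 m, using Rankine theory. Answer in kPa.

K_a = (1 − sin φ)/(1 + sin φ) = 0.4074.
γ' = 20.7 − 9.81 = 10.89 kN/m³.
Effective vertical stress at 2.4 m: σ'_v = 17.6×1.5 + 10.89×0.900 = 36.20 kPa.
σ'_h = K_a σ'_v = 0.4074 × 36.20 = 14.75 kPa; u = γ_w × 0.900 = 8.829 kPa.
Total σ_h = 14.75 + 8.829 = 23.58 kPa.

23.6 kPa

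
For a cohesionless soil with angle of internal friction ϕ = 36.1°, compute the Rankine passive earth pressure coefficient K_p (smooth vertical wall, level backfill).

3.87

K_p = (1 + sin φ)/(1 − sin φ) = tan²(45° + 36.1°/2) = 3.869.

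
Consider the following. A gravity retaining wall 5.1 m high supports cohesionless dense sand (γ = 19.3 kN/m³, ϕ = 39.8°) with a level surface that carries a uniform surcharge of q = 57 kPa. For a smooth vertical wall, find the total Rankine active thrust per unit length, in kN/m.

K_a = tan²(45° − φ/2) = 0.2194.
Soil triangle: ½ K_a γ H² = 0.5×0.2194×19.3×5.1² = 55.08 kN/m.
Surcharge rectangle: K_a q H = 0.2194×57×5.1 = 63.79 kN/m.
Total = 55.08 + 63.79 = 118.9 kN/m.

119 kN/m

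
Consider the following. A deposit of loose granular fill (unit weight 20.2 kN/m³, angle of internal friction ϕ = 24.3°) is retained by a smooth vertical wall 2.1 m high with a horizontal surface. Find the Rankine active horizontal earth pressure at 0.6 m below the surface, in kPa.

5.05 kPa

K_a = (1 − sin φ)/(1 + sin φ) = 0.4169.
σ_h = K_a γ z = 0.4169 × 20.2 × 0.6 = 5.053 kPa.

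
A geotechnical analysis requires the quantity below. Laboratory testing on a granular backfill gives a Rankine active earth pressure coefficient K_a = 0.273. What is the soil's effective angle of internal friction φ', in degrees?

K_a = tan²(45° − φ/2) ⇒ 45° − φ/2 = arctan(√0.273) = 27.59°.
φ = 2(45° − 27.59°) = 34.83°.

34.8°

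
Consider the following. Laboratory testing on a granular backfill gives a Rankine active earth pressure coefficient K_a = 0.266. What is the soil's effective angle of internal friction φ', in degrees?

K_a = tan²(45° − φ/2) ⇒ 45° − φ/2 = arctan(√0.266) = 27.28°.
φ = 2(45° − 27.28°) = 35.43°.

35.4°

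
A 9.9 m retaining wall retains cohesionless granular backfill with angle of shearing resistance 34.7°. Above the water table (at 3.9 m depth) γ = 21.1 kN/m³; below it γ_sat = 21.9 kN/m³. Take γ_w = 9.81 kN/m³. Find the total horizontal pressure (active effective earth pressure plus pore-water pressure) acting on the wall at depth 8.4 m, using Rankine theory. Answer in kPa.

81.7 kPa

K_a = (1 − sin φ)/(1 + sin φ) = 0.2745.
γ' = 21.9 − 9.81 = 12.09 kN/m³.
Effective vertical stress at 8.4 m: σ'_v = 21.1×3.9 + 12.09×4.50 = 136.7 kPa.
σ'_h = K_a σ'_v = 0.2745 × 136.7 = 37.52 kPa; u = γ_w × 4.50 = 44.15 kPa.
Total σ_h = 37.52 + 44.15 = 81.66 kPa.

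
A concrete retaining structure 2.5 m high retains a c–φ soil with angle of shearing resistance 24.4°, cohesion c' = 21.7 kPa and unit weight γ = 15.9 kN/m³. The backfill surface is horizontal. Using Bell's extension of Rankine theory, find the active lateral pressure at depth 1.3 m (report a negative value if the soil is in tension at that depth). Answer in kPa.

K_a = (1 − sin φ)/(1 + sin φ) = 0.4153.
σ_a = K_a γ z − 2c√K_a = 0.4153×15.9×1.3 − 2×21.7×0.6445 = -19.38 kPa.

-19.4 kPa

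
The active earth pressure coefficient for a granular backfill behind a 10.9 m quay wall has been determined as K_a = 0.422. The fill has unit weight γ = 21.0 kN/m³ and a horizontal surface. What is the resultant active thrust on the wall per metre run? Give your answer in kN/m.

P = ½ K_a γ H² = 0.5 × 0.422 × 21.0 × 10.9² = 526.4 kN/m.

526 kN/m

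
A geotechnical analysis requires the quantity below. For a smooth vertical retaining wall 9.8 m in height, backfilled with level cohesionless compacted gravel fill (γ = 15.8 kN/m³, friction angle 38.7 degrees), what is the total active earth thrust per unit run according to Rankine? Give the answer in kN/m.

175 kN/m

K_a = tan²(45° − φ/2) = 0.2306.
P_a = ½ K_a γ H² = 0.5 × 0.2306 × 15.8 × 9.8² = 174.9 kN/m.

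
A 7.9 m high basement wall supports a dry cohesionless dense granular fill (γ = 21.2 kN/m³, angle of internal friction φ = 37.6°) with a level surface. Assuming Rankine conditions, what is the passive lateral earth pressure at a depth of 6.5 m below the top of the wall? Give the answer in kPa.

569 kPa

K_p = (1 + sin φ)/(1 − sin φ) = 4.130.
σ_h = K_p γ z = 4.130 × 21.2 × 6.5 = 569.1 kPa.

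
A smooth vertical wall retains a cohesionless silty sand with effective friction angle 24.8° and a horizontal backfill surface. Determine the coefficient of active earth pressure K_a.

K_a = tan²(45° − φ/2) = tan²(32.60°) = 0.4090.

0.409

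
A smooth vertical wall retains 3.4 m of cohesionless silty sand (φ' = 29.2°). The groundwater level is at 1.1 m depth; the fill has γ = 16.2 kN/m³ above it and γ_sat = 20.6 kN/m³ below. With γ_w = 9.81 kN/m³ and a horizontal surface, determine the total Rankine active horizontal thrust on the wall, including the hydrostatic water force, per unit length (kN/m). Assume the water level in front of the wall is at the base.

53.3 kN/m

K_a = tan²(45° − φ/2) = 0.3442.
γ' = 20.6 − 9.81 = 10.79 kN/m³. Depth below WT = 2.3 m.
σ'_h at WT = K_a γ d_w = 6.134 kPa; at base = 6.134 + K_a γ' × 2.3 = 14.68 kPa.
P₁ (0–1.1 m) = ½×6.134×1.1 = 3.374. P₂ (1.1–3.4 m) = ½(6.134+14.68)×2.3 = 23.93.
P_w = ½ γ_w h₂² = 0.5×9.81×2.3² = 25.95. Total = 3.374+23.93+25.95 = 53.25 kN/m.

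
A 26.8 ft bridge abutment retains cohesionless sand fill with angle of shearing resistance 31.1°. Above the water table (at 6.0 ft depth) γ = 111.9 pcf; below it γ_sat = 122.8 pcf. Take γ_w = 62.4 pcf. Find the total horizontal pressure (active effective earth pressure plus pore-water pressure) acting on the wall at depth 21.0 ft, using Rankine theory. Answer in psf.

K_a = (1 − sin φ)/(1 + sin φ) = 0.3188.
γ' = 122.8 − 62.4 = 60.40 pcf.
Effective vertical stress at 21.0 ft: σ'_v = 111.9×6.0 + 60.40×15.0 = 1577 psf.
σ'_h = K_a σ'_v = 0.3188 × 1577 = 502.9 psf; u = γ_w × 15.0 = 936.0 psf.
Total σ_h = 502.9 + 936.0 = 1439 psf.

1440 psf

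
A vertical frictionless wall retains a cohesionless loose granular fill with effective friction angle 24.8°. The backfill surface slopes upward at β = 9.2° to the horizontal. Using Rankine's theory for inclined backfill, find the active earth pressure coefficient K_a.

0.430

K_a = cos β · (cos β − √(cos²β − cos²φ)) / (cos β + √(cos²β − cos²φ)).
cos β = 0.9871, cos φ = 0.9078, √(cos²β − cos²φ) = 0.3878.
K_a = 0.9871 × (0.9871 − 0.3878)/(0.9871 + 0.3878) = 0.4303.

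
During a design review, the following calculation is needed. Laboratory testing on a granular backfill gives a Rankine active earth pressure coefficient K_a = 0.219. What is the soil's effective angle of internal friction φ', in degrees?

39.8°

K_a = tan²(45° − φ/2) ⇒ 45° − φ/2 = arctan(√0.219) = 25.08°.
φ = 2(45° − 25.08°) = 39.84°.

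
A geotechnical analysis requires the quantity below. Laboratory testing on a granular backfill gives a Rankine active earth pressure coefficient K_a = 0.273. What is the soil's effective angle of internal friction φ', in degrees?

34.8°

K_a = tan²(45° − φ/2) ⇒ 45° − φ/2 = arctan(√0.273) = 27.59°.
φ = 2(45° − 27.59°) = 34.83°.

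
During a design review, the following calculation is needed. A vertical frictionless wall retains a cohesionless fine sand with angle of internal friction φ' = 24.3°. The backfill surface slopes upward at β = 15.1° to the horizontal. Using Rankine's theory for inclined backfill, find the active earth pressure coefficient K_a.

0.486

K_a = cos β · (cos β − √(cos²β − cos²φ)) / (cos β + √(cos²β − cos²φ)).
cos β = 0.9655, cos φ = 0.9114, √(cos²β − cos²φ) = 0.3186.
K_a = 0.9655 × (0.9655 − 0.3186)/(0.9655 + 0.3186) = 0.4864.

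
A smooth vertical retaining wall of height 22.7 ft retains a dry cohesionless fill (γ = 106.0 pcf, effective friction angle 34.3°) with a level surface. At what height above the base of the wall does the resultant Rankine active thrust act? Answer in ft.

K_a = 0.2792.
The pressure distribution is triangular, so the resultant acts at H/3 above the base = 22.7/3 = 7.567 ft.

7.57 ft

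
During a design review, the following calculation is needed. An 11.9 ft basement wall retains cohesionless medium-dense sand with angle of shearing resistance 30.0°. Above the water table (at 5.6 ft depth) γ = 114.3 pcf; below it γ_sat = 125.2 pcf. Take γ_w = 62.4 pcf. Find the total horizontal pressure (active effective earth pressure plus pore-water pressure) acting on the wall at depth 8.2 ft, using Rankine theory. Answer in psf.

430 psf

K_a = (1 − sin φ)/(1 + sin φ) = 0.3333.
γ' = 125.2 − 62.4 = 62.80 pcf.
Effective vertical stress at 8.2 ft: σ'_v = 114.3×5.6 + 62.80×2.60 = 803.4 psf.
σ'_h = K_a σ'_v = 0.3333 × 803.4 = 267.8 psf; u = γ_w × 2.60 = 162.2 psf.
Total σ_h = 267.8 + 162.2 = 430.0 psf.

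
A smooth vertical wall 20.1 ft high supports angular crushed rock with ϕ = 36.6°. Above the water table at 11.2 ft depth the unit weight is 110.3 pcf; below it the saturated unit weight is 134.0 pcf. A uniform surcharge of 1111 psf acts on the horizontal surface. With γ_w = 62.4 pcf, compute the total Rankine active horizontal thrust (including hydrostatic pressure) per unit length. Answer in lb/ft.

K_a = tan²(45° − φ/2) = 0.2530.
γ' = 134.0 − 62.4 = 71.60 pcf. h₂ = H − d_w = 8.9 ft.
σ'_h: at surface K_a·q = 281.0; at WT K_a(q+γd_w) = 593.5; at base K_a(q+γd_w+γ'h₂) = 754.7 psf.
P₁ = ½(281.0+593.5)×11.2 = 4898; P₂ = ½(593.5+754.7)×8.9 = 6000; P_w = ½γ_w h₂² = 2471.
Total = 4898+6000+2471 = 13370 lb/ft.

13400 lb/ft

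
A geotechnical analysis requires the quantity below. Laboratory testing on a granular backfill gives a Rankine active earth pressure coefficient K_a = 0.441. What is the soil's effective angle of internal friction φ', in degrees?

K_a = tan²(45° − φ/2) ⇒ 45° − φ/2 = arctan(√0.441) = 33.59°.
φ = 2(45° − 33.59°) = 22.83°.

22.8°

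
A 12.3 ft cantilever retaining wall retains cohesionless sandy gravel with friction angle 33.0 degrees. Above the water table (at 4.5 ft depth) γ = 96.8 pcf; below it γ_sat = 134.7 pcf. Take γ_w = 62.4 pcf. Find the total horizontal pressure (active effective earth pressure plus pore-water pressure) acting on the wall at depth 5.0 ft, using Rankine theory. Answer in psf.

K_a = (1 − sin φ)/(1 + sin φ) = 0.2948.
γ' = 134.7 − 62.4 = 72.30 pcf.
Effective vertical stress at 5.0 ft: σ'_v = 96.8×4.5 + 72.30×0.500 = 471.7 psf.
σ'_h = K_a σ'_v = 0.2948 × 471.7 = 139.1 psf; u = γ_w × 0.500 = 31.20 psf.
Total σ_h = 139.1 + 31.20 = 170.3 psf.

170 psf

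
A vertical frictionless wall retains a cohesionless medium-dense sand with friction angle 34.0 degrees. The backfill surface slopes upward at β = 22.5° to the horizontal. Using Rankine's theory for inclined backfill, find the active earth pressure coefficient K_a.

0.358

K_a = cos β · (cos β − √(cos²β − cos²φ)) / (cos β + √(cos²β − cos²φ)).
cos β = 0.9239, cos φ = 0.8290, √(cos²β − cos²φ) = 0.4077.
K_a = 0.9239 × (0.9239 − 0.4077)/(0.9239 + 0.4077) = 0.3581.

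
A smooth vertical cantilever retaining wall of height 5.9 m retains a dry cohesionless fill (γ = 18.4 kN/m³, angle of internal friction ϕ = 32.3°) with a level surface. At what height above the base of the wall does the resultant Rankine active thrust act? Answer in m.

1.97 m

K_a = 0.3035.
The pressure distribution is triangular, so the resultant acts at H/3 above the base = 5.9/3 = 1.967 m.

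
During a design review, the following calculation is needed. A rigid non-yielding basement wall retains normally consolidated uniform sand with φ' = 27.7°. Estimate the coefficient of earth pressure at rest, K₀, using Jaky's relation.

0.535

K₀ = 1 − sin φ' = 1 − sin 27.7° = 0.5352.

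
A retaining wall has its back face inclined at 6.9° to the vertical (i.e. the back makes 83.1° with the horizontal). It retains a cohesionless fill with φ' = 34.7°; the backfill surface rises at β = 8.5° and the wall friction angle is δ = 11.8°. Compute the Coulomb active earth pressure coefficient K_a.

0.335

K_a = sin²(α+φ) / [sin²α · sin(α−δ) · (1 + √{sin(φ+δ)sin(φ−β) / (sin(α−δ)sin(α+β))})²].
With α = 83.1°, φ = 34.7°, δ = 11.8°, β = 8.5°: K_a = 0.3351.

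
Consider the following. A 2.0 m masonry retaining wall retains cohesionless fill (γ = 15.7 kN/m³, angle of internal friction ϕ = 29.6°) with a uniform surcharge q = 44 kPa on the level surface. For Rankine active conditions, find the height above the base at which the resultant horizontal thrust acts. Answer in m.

K_a = 0.3387.
Triangular part P₁ = ½K_aγH² = 10.64 at H/3 = 0.6667 m; rectangular part P₂ = K_a q H = 29.81 at H/2 = 1.000 m.
ȳ = (P₁·0.6667 + P₂·1.000)/(P₁+P₂) = 0.9123 m.

0.912 m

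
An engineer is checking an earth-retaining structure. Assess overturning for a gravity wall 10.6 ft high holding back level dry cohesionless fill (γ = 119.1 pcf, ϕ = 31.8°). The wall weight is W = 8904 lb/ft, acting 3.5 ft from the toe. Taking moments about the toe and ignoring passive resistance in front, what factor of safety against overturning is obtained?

4.26

K_a = tan²(45° − 31.8°/2) = 0.3098.
P_a = ½K_aγH² = 0.5×0.3098×119.1×10.6² = 2073 lb/ft, acting at H/3 = 3.533 ft above the base.
Overturning moment M_o = P_a × H/3 = 2073 × 3.533 = 7324.
Resisting moment M_r = W × 3.5 = 8904 × 3.5 = 31160.
FS_overturning = M_r/M_o = 31160/7324 = 4.255.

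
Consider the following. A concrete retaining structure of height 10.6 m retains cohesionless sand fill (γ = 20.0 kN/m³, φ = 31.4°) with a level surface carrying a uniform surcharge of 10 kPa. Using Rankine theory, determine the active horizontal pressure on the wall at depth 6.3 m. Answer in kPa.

K_a = (1 − sin φ)/(1 + sin φ) = 0.3149.
σ_v = γz + q = 20.0 × 6.3 + 10 = 136.0 kPa.
σ_h = K_a σ_v = 0.3149 × 136.0 = 42.83 kPa.

42.8 kPa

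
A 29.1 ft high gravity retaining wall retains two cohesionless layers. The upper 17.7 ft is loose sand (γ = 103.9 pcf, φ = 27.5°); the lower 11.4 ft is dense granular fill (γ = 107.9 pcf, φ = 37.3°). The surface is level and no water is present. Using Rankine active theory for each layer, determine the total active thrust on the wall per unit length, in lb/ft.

K_a1 = tan²(45°−27.5°/2) = 0.3682; K_a2 = tan²(45°−37.3°/2) = 0.2453.
Layer 1: σ at base = K_a1 γ₁ h₁ = 677.2 psf; P₁ = ½×677.2×17.7 = 5993.
Layer 2: σ_v at top = γ₁h₁ = 1839; σ_h top = K_a2×1839 = 451.2; σ_h base = K_a2×(1839+107.9×11.4) = 753.0.
P₂ = ½(451.2+753.0)×11.4 = 6864. Total P_a = 5993+6864 = 12860 lb/ft.

12900 lb/ft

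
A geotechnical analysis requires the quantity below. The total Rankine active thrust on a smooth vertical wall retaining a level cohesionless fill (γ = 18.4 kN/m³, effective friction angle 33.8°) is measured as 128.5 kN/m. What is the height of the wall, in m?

7.00 m

K_a = 0.2851. P_a = ½ K_a γ H² ⇒ H = √(2P_a/(K_a γ)).
H = √(2×128.5/(0.2851×18.4)) = 6.999 m.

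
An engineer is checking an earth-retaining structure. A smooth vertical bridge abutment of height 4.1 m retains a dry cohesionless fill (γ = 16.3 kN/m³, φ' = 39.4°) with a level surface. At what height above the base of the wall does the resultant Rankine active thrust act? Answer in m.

K_a = 0.2234.
The pressure distribution is triangular, so the resultant acts at H/3 above the base = 4.1/3 = 1.367 m.

1.37 m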